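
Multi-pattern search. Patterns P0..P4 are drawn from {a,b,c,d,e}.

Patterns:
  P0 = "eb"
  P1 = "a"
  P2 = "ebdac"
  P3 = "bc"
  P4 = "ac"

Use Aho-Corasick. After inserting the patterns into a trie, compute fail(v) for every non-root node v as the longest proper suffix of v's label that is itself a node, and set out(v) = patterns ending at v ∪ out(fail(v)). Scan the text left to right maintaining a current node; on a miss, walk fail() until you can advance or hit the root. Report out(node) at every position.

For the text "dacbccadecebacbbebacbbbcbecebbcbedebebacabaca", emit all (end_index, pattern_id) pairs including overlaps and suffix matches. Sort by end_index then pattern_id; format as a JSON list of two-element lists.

Build automaton:
Trie (insert patterns):
  0='ε' goto a→3 b→7 e→1
  1='e' goto b→2
  2='eb' goto d→4  [P0 ends]
  3='a' goto c→9  [P1 ends]
  4='ebd' goto a→5
  5='ebda' goto c→6
  6='ebdac' goto ·  [P2 ends]
  7='b' goto c→8
  8='bc' goto ·  [P3 ends]
  9='ac' goto ·  [P4 ends]

Failure links (BFS by depth):
  fail(1) 'e': from fail(0)=0 chase 'e': 0 ⇒ 0;  out=∅∪out(0)=∅
  fail(3) 'a': from fail(0)=0 chase 'a': 0 ⇒ 0;  out={1}∪out(0)={1}
  fail(7) 'b': from fail(0)=0 chase 'b': 0 ⇒ 0;  out=∅∪out(0)=∅
  fail(2) 'eb': from fail(1)=0 chase 'b': 0 ⇒ 7;  out={0}∪out(7)={0}
  fail(8) 'bc': from fail(7)=0 chase 'c': 0 ⇒ 0;  out={3}∪out(0)={3}
  fail(9) 'ac': from fail(3)=0 chase 'c': 0 ⇒ 0;  out={4}∪out(0)={4}
  fail(4) 'ebd': from fail(2)=7 chase 'd': 7→0 ⇒ 0;  out=∅∪out(0)=∅
  fail(5) 'ebda': from fail(4)=0 chase 'a': 0 ⇒ 3;  out=∅∪out(3)={1}
  fail(6) 'ebdac': from fail(5)=3 chase 'c': 3 ⇒ 9;  out={2}∪out(9)={2,4}

Run:
[0] read 'd'  n0⇒n0
[1] read 'a'  n0⇒n3  ** P1@[1:1]
[2] read 'c'  n3⇒n9  ** P4@[1:2]
[3] read 'b'  n9⇒n7 ·f
[4] read 'c'  n7⇒n8  ** P3@[3:4]
[5] read 'c'  n8⇒n0 ·f
[6] read 'a'  n0⇒n3  ** P1@[6:6]
[7] read 'd'  n3⇒n0 ·f
[8] read 'e'  n0⇒n1
[9] read 'c'  n1⇒n0 ·f
[10] read 'e'  n0⇒n1
[11] read 'b'  n1⇒n2  ** P0@[10:11]
[12] read 'a'  n2⇒n3 ·f  ** P1@[12:12]
[13] read 'c'  n3⇒n9  ** P4@[12:13]
[14] read 'b'  n9⇒n7 ·f
[15] read 'b'  n7⇒n7 ·f
[16] read 'e'  n7⇒n1 ·f
[17] read 'b'  n1⇒n2  ** P0@[16:17]
[18] read 'a'  n2⇒n3 ·f  ** P1@[18:18]
[19] read 'c'  n3⇒n9  ** P4@[18:19]
[20] read 'b'  n9⇒n7 ·f
[21] read 'b'  n7⇒n7 ·f
[22] read 'b'  n7⇒n7 ·f
[23] read 'c'  n7⇒n8  ** P3@[22:23]
[24] read 'b'  n8⇒n7 ·f
[25] read 'e'  n7⇒n1 ·f
[26] read 'c'  n1⇒n0 ·f
[27] read 'e'  n0⇒n1
[28] read 'b'  n1⇒n2  ** P0@[27:28]
[29] read 'b'  n2⇒n7 ·f
[30] read 'c'  n7⇒n8  ** P3@[29:30]
[31] read 'b'  n8⇒n7 ·f
[32] read 'e'  n7⇒n1 ·f
[33] read 'd'  n1⇒n0 ·f
[34] read 'e'  n0⇒n1
[35] read 'b'  n1⇒n2  ** P0@[34:35]
[36] read 'e'  n2⇒n1 ·f
[37] read 'b'  n1⇒n2  ** P0@[36:37]
[38] read 'a'  n2⇒n3 ·f  ** P1@[38:38]
[39] read 'c'  n3⇒n9  ** P4@[38:39]
[40] read 'a'  n9⇒n3 ·f  ** P1@[40:40]
[41] read 'b'  n3⇒n7 ·f
[42] read 'a'  n7⇒n3 ·f  ** P1@[42:42]
[43] read 'c'  n3⇒n9  ** P4@[42:43]
[44] read 'a'  n9⇒n3 ·f  ** P1@[44:44]

All matches (sorted): [[1,1],[2,4],[4,3],[6,1],[11,0],[12,1],[13,4],[17,0],[18,1],[19,4],[23,3],[28,0],[30,3],[35,0],[37,0],[38,1],[39,4],[40,1],[42,1],[43,4],[44,1]]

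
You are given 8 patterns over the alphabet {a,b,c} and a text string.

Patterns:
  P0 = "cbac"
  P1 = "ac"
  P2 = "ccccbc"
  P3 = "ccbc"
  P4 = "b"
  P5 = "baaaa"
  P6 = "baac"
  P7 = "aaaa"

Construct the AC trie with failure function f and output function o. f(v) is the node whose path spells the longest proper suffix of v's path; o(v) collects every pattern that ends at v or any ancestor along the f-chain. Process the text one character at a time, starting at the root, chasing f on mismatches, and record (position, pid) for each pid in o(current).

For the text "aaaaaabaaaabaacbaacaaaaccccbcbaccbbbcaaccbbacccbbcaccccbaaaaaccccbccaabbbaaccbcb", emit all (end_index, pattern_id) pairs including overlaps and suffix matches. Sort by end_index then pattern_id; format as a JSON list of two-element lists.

Build automaton:
Trie (insert patterns):
  n0 'ε': a→5 b→14 c→1
  n1 'c': b→2 c→7
  n2 'cb': a→3
  n3 'cba': c→4
  n4 'cbac': ·  ←P0
  n5 'a': a→20 c→6
  n6 'ac': ·  ←P1
  n7 'cc': b→12 c→8
  n8 'ccc': c→9
  n9 'cccc': b→10
  n10 'ccccb': c→11
  n11 'ccccbc': ·  ←P2
  n12 'ccb': c→13
  n13 'ccbc': ·  ←P3
  n14 'b': a→15  ←P4
  n15 'ba': a→16
  n16 'baa': a→17 c→19
  n17 'baaa': a→18
  n18 'baaaa': ·  ←P5
  n19 'baac': ·  ←P6
  n20 'aa': a→21
  n21 'aaa': a→22
  n22 'aaaa': ·  ←P7

Failure links (BFS by depth):
  n1('c'): parent n0 fail=0; on 'c' 0 → fail=0;  out ∅∪∅=∅
  n5('a'): parent n0 fail=0; on 'a' 0 → fail=0;  out ∅∪∅=∅
  n14('b'): parent n0 fail=0; on 'b' 0 → fail=0;  out {4}∪∅={4}
  n2('cb'): parent n1 fail=0; on 'b' 0 → fail=14;  out ∅∪{4}={4}
  n6('ac'): parent n5 fail=0; on 'c' 0 → fail=1;  out {1}∪∅={1}
  n7('cc'): parent n1 fail=0; on 'c' 0 → fail=1;  out ∅∪∅=∅
  n15('ba'): parent n14 fail=0; on 'a' 0 → fail=5;  out ∅∪∅=∅
  n20('aa'): parent n5 fail=0; on 'a' 0 → fail=5;  out ∅∪∅=∅
  n3('cba'): parent n2 fail=14; on 'a' 14 → fail=15;  out ∅∪∅=∅
  n8('ccc'): parent n7 fail=1; on 'c' 1 → fail=7;  out ∅∪∅=∅
  n12('ccb'): parent n7 fail=1; on 'b' 1 → fail=2;  out ∅∪{4}={4}
  n16('baa'): parent n15 fail=5; on 'a' 5 → fail=20;  out ∅∪∅=∅
  n21('aaa'): parent n20 fail=5; on 'a' 5 → fail=20;  out ∅∪∅=∅
  n4('cbac'): parent n3 fail=15; on 'c' 15→5 → fail=6;  out {0}∪{1}={0,1}
  n9('cccc'): parent n8 fail=7; on 'c' 7 → fail=8;  out ∅∪∅=∅
  n13('ccbc'): parent n12 fail=2; on 'c' 2→14→0 → fail=1;  out {3}∪∅={3}
  n17('baaa'): parent n16 fail=20; on 'a' 20 → fail=21;  out ∅∪∅=∅
  n19('baac'): parent n16 fail=20; on 'c' 20→5 → fail=6;  out {6}∪{1}={1,6}
  n22('aaaa'): parent n21 fail=20; on 'a' 20 → fail=21;  out {7}∪∅={7}
  n10('ccccb'): parent n9 fail=8; on 'b' 8→7 → fail=12;  out ∅∪{4}={4}
  n18('baaaa'): parent n17 fail=21; on 'a' 21 → fail=22;  out {5}∪{7}={5,7}
  n11('ccccbc'): parent n10 fail=12; on 'c' 12 → fail=13;  out {2}∪{3}={2,3}

Run:
[0] read 'a'  n0⇒n5
[1] read 'a'  n5⇒n20
[2] read 'a'  n20⇒n21
[3] read 'a'  n21⇒n22  → match P7@[0:3]
[4] read 'a'  n22⇒n22 (via fail)  → match P7@[1:4]
[5] read 'a'  n22⇒n22 (via fail)  → match P7@[2:5]
[6] read 'b'  n22⇒n14 (via fail)  → match P4@[6:6]
[7] read 'a'  n14⇒n15
[8] read 'a'  n15⇒n16
[9] read 'a'  n16⇒n17
[10] read 'a'  n17⇒n18  → match P5@[6:10],P7@[7:10]
[11] read 'b'  n18⇒n14 (via fail)  → match P4@[11:11]
[12] read 'a'  n14⇒n15
[13] read 'a'  n15⇒n16
[14] read 'c'  n16⇒n19  → match P1@[13:14],P6@[11:14]
[15] read 'b'  n19⇒n2 (via fail)  → match P4@[15:15]
[16] read 'a'  n2⇒n3
[17] read 'a'  n3⇒n16 (via fail)
[18] read 'c'  n16⇒n19  → match P1@[17:18],P6@[15:18]
[19] read 'a'  n19⇒n5 (via fail)
[20] read 'a'  n5⇒n20
[21] read 'a'  n20⇒n21
[22] read 'a'  n21⇒n22  → match P7@[19:22]
[23] read 'c'  n22⇒n6 (via fail)  → match P1@[22:23]
[24] read 'c'  n6⇒n7 (via fail)
[25] read 'c'  n7⇒n8
[26] read 'c'  n8⇒n9
[27] read 'b'  n9⇒n10  → match P4@[27:27]
[28] read 'c'  n10⇒n11  → match P2@[23:28],P3@[25:28]
[29] read 'b'  n11⇒n2 (via fail)  → match P4@[29:29]
[30] read 'a'  n2⇒n3
[31] read 'c'  n3⇒n4  → match P0@[28:31],P1@[30:31]
[32] read 'c'  n4⇒n7 (via fail)
[33] read 'b'  n7⇒n12  → match P4@[33:33]
[34] read 'b'  n12⇒n14 (via fail)  → match P4@[34:34]
[35] read 'b'  n14⇒n14 (via fail)  → match P4@[35:35]
[36] read 'c'  n14⇒n1 (via fail)
[37] read 'a'  n1⇒n5 (via fail)
[38] read 'a'  n5⇒n20
[39] read 'c'  n20⇒n6 (via fail)  → match P1@[38:39]
[40] read 'c'  n6⇒n7 (via fail)
[41] read 'b'  n7⇒n12  → match P4@[41:41]
[42] read 'b'  n12⇒n14 (via fail)  → match P4@[42:42]
[43] read 'a'  n14⇒n15
[44] read 'c'  n15⇒n6 (via fail)  → match P1@[43:44]
[45] read 'c'  n6⇒n7 (via fail)
[46] read 'c'  n7⇒n8
[47] read 'b'  n8⇒n12 (via fail)  → match P4@[47:47]
[48] read 'b'  n12⇒n14 (via fail)  → match P4@[48:48]
[49] read 'c'  n14⇒n1 (via fail)
[50] read 'a'  n1⇒n5 (via fail)
[51] read 'c'  n5⇒n6  → match P1@[50:51]
[52] read 'c'  n6⇒n7 (via fail)
[53] read 'c'  n7⇒n8
[54] read 'c'  n8⇒n9
[55] read 'b'  n9⇒n10  → match P4@[55:55]
[56] read 'a'  n10⇒n3 (via fail)
[57] read 'a'  n3⇒n16 (via fail)
[58] read 'a'  n16⇒n17
[59] read 'a'  n17⇒n18  → match P5@[55:59],P7@[56:59]
[60] read 'a'  n18⇒n22 (via fail)  → match P7@[57:60]
[61] read 'c'  n22⇒n6 (via fail)  → match P1@[60:61]
[62] read 'c'  n6⇒n7 (via fail)
[63] read 'c'  n7⇒n8
[64] read 'c'  n8⇒n9
[65] read 'b'  n9⇒n10  → match P4@[65:65]
[66] read 'c'  n10⇒n11  → match P2@[61:66],P3@[63:66]
[67] read 'c'  n11⇒n7 (via fail)
[68] read 'a'  n7⇒n5 (via fail)
[69] read 'a'  n5⇒n20
[70] read 'b'  n20⇒n14 (via fail)  → match P4@[70:70]
[71] read 'b'  n14⇒n14 (via fail)  → match P4@[71:71]
[72] read 'b'  n14⇒n14 (via fail)  → match P4@[72:72]
[73] read 'a'  n14⇒n15
[74] read 'a'  n15⇒n16
[75] read 'c'  n16⇒n19  → match P1@[74:75],P6@[72:75]
[76] read 'c'  n19⇒n7 (via fail)
[77] read 'b'  n7⇒n12  → match P4@[77:77]
[78] read 'c'  n12⇒n13  → match P3@[75:78]
[79] read 'b'  n13⇒n2 (via fail)  → match P4@[79:79]

Result: [[3,7],[4,7],[5,7],[6,4],[10,5],[10,7],[11,4],[14,1],[14,6],[15,4],[18,1],[18,6],[22,7],[23,1],[27,4],[28,2],[28,3],[29,4],[31,0],[31,1],[33,4],[34,4],[35,4],[39,1],[41,4],[42,4],[44,1],[47,4],[48,4],[51,1],[55,4],[59,5],[59,7],[60,7],[61,1],[65,4],[66,2],[66,3],[70,4],[71,4],[72,4],[75,1],[75,6],[77,4],[78,3],[79,4]]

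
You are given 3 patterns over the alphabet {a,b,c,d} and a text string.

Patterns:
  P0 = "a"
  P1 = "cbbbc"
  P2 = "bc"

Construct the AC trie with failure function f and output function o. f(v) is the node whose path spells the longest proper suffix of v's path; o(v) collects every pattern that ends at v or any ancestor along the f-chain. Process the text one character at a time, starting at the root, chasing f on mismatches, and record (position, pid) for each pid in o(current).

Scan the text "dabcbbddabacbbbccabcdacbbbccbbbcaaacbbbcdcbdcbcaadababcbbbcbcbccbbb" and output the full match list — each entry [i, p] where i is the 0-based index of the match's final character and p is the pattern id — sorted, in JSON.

Build:
Trie (insert patterns):
  n0 'ε': a→1 b→7 c→2
  n1 'a': ·  ←P0
  n2 'c': b→3
  n3 'cb': b→4
  n4 'cbb': b→5
  n5 'cbbb': c→6
  n6 'cbbbc': ·  ←P1
  n7 'b': c→8
  n8 'bc': ·  ←P2

BFS fail/out derivation:
  n1('a'): parent n0 fail=0; on 'a' 0 → fail=0;  out {0}∪∅={0}
  n2('c'): parent n0 fail=0; on 'c' 0 → fail=0;  out ∅∪∅=∅
  n7('b'): parent n0 fail=0; on 'b' 0 → fail=0;  out ∅∪∅=∅
  n3('cb'): parent n2 fail=0; on 'b' 0 → fail=7;  out ∅∪∅=∅
  n8('bc'): parent n7 fail=0; on 'c' 0 → fail=2;  out {2}∪∅={2}
  n4('cbb'): parent n3 fail=7; on 'b' 7→0 → fail=7;  out ∅∪∅=∅
  n5('cbbb'): parent n4 fail=7; on 'b' 7→0 → fail=7;  out ∅∪∅=∅
  n6('cbbbc'): parent n5 fail=7; on 'c' 7 → fail=8;  out {1}∪{2}={1,2}

Scan:
i=0 'd': node 0→0
i=1 'a': node 0→1  emit P0@[1:1]
i=2 'b': node 1→7 (via fail)
i=3 'c': node 7→8  emit P2@[2:3]
i=4 'b': node 8→3 (via fail)
i=5 'b': node 3→4
i=6 'd': node 4→0 (via fail)
i=7 'd': node 0→0
i=8 'a': node 0→1  emit P0@[8:8]
i=9 'b': node 1→7 (via fail)
i=10 'a': node 7→1 (via fail)  emit P0@[10:10]
i=11 'c': node 1→2 (via fail)
i=12 'b': node 2→3
i=13 'b': node 3→4
i=14 'b': node 4→5
i=15 'c': node 5→6  emit P1@[11:15],P2@[14:15]
i=16 'c': node 6→2 (via fail)
i=17 'a': node 2→1 (via fail)  emit P0@[17:17]
i=18 'b': node 1→7 (via fail)
i=19 'c': node 7→8  emit P2@[18:19]
i=20 'd': node 8→0 (via fail)
i=21 'a': node 0→1  emit P0@[21:21]
i=22 'c': node 1→2 (via fail)
i=23 'b': node 2→3
i=24 'b': node 3→4
i=25 'b': node 4→5
i=26 'c': node 5→6  emit P1@[22:26],P2@[25:26]
i=27 'c': node 6→2 (via fail)
i=28 'b': node 2→3
i=29 'b': node 3→4
i=30 'b': node 4→5
i=31 'c': node 5→6  emit P1@[27:31],P2@[30:31]
i=32 'a': node 6→1 (via fail)  emit P0@[32:32]
i=33 'a': node 1→1 (via fail)  emit P0@[33:33]
i=34 'a': node 1→1 (via fail)  emit P0@[34:34]
i=35 'c': node 1→2 (via fail)
i=36 'b': node 2→3
i=37 'b': node 3→4
i=38 'b': node 4→5
i=39 'c': node 5→6  emit P1@[35:39],P2@[38:39]
i=40 'd': node 6→0 (via fail)
i=41 'c': node 0→2
i=42 'b': node 2→3
i=43 'd': node 3→0 (via fail)
i=44 'c': node 0→2
i=45 'b': node 2→3
i=46 'c': node 3→8 (via fail)  emit P2@[45:46]
i=47 'a': node 8→1 (via fail)  emit P0@[47:47]
i=48 'a': node 1→1 (via fail)  emit P0@[48:48]
i=49 'd': node 1→0 (via fail)
i=50 'a': node 0→1  emit P0@[50:50]
i=51 'b': node 1→7 (via fail)
i=52 'a': node 7→1 (via fail)  emit P0@[52:52]
i=53 'b': node 1→7 (via fail)
i=54 'c': node 7→8  emit P2@[53:54]
i=55 'b': node 8→3 (via fail)
i=56 'b': node 3→4
i=57 'b': node 4→5
i=58 'c': node 5→6  emit P1@[54:58],P2@[57:58]
i=59 'b': node 6→3 (via fail)
i=60 'c': node 3→8 (via fail)  emit P2@[59:60]
i=61 'b': node 8→3 (via fail)
i=62 'c': node 3→8 (via fail)  emit P2@[61:62]
i=63 'c': node 8→2 (via fail)
i=64 'b': node 2→3
i=65 'b': node 3→4
i=66 'b': node 4→5

Result: [[1,0],[3,2],[8,0],[10,0],[15,1],[15,2],[17,0],[19,2],[21,0],[26,1],[26,2],[31,1],[31,2],[32,0],[33,0],[34,0],[39,1],[39,2],[46,2],[47,0],[48,0],[50,0],[52,0],[54,2],[58,1],[58,2],[60,2],[62,2]]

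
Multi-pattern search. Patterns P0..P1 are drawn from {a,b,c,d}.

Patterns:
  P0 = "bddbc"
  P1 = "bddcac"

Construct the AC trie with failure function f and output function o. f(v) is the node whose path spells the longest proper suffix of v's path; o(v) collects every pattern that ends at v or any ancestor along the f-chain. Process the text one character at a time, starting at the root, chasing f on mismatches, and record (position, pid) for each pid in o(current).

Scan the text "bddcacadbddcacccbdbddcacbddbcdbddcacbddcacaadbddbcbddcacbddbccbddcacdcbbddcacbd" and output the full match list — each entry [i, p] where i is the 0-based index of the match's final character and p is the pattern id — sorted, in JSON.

Build automaton:
Trie nodes:
  n0 'ε': b→1
  n1 'b': d→2
  n2 'bd': d→3
  n3 'bdd': b→4 c→6
  n4 'bddb': c→5
  n5 'bddbc': ·  [P0 ends]
  n6 'bddc': a→7
  n7 'bddca': c→8
  n8 'bddcac': ·  [P1 ends]

Failure links (BFS by depth):
  fail(1) 'b': from fail(0)=0 chase 'b': 0 ⇒ 0;  out=∅∪out(0)=∅
  fail(2) 'bd': from fail(1)=0 chase 'd': 0 ⇒ 0;  out=∅∪out(0)=∅
  fail(3) 'bdd': from fail(2)=0 chase 'd': 0 ⇒ 0;  out=∅∪out(0)=∅
  fail(4) 'bddb': from fail(3)=0 chase 'b': 0 ⇒ 1;  out=∅∪out(1)=∅
  fail(6) 'bddc': from fail(3)=0 chase 'c': 0 ⇒ 0;  out=∅∪out(0)=∅
  fail(5) 'bddbc': from fail(4)=1 chase 'c': 1→0 ⇒ 0;  out={0}∪out(0)={0}
  fail(7) 'bddca': from fail(6)=0 chase 'a': 0 ⇒ 0;  out=∅∪out(0)=∅
  fail(8) 'bddcac': from fail(7)=0 chase 'c': 0 ⇒ 0;  out={1}∪out(0)={1}

Text stream:
[0] read 'b'  n0⇒n1
[1] read 'd'  n1⇒n2
[2] read 'd'  n2⇒n3
[3] read 'c'  n3⇒n6
[4] read 'a'  n6⇒n7
[5] read 'c'  n7⇒n8  emit P1@[0:5]
[6] read 'a'  n8⇒n0 (fail-walked)
[7] read 'd'  n0⇒n0
[8] read 'b'  n0⇒n1
[9] read 'd'  n1⇒n2
[10] read 'd'  n2⇒n3
[11] read 'c'  n3⇒n6
[12] read 'a'  n6⇒n7
[13] read 'c'  n7⇒n8  emit P1@[8:13]
[14] read 'c'  n8⇒n0 (fail-walked)
[15] read 'c'  n0⇒n0
[16] read 'b'  n0⇒n1
[17] read 'd'  n1⇒n2
[18] read 'b'  n2⇒n1 (fail-walked)
[19] read 'd'  n1⇒n2
[20] read 'd'  n2⇒n3
[21] read 'c'  n3⇒n6
[22] read 'a'  n6⇒n7
[23] read 'c'  n7⇒n8  emit P1@[18:23]
[24] read 'b'  n8⇒n1 (fail-walked)
[25] read 'd'  n1⇒n2
[26] read 'd'  n2⇒n3
[27] read 'b'  n3⇒n4
[28] read 'c'  n4⇒n5  emit P0@[24:28]
[29] read 'd'  n5⇒n0 (fail-walked)
[30] read 'b'  n0⇒n1
[31] read 'd'  n1⇒n2
[32] read 'd'  n2⇒n3
[33] read 'c'  n3⇒n6
[34] read 'a'  n6⇒n7
[35] read 'c'  n7⇒n8  emit P1@[30:35]
[36] read 'b'  n8⇒n1 (fail-walked)
[37] read 'd'  n1⇒n2
[38] read 'd'  n2⇒n3
[39] read 'c'  n3⇒n6
[40] read 'a'  n6⇒n7
[41] read 'c'  n7⇒n8  emit P1@[36:41]
[42] read 'a'  n8⇒n0 (fail-walked)
[43] read 'a'  n0⇒n0
[44] read 'd'  n0⇒n0
[45] read 'b'  n0⇒n1
[46] read 'd'  n1⇒n2
[47] read 'd'  n2⇒n3
[48] read 'b'  n3⇒n4
[49] read 'c'  n4⇒n5  emit P0@[45:49]
[50] read 'b'  n5⇒n1 (fail-walked)
[51] read 'd'  n1⇒n2
[52] read 'd'  n2⇒n3
[53] read 'c'  n3⇒n6
[54] read 'a'  n6⇒n7
[55] read 'c'  n7⇒n8  emit P1@[50:55]
[56] read 'b'  n8⇒n1 (fail-walked)
[57] read 'd'  n1⇒n2
[58] read 'd'  n2⇒n3
[59] read 'b'  n3⇒n4
[60] read 'c'  n4⇒n5  emit P0@[56:60]
[61] read 'c'  n5⇒n0 (fail-walked)
[62] read 'b'  n0⇒n1
[63] read 'd'  n1⇒n2
[64] read 'd'  n2⇒n3
[65] read 'c'  n3⇒n6
[66] read 'a'  n6⇒n7
[67] read 'c'  n7⇒n8  emit P1@[62:67]
[68] read 'd'  n8⇒n0 (fail-walked)
[69] read 'c'  n0⇒n0
[70] read 'b'  n0⇒n1
[71] read 'b'  n1⇒n1 (fail-walked)
[72] read 'd'  n1⇒n2
[73] read 'd'  n2⇒n3
[74] read 'c'  n3⇒n6
[75] read 'a'  n6⇒n7
[76] read 'c'  n7⇒n8  emit P1@[71:76]
[77] read 'b'  n8⇒n1 (fail-walked)
[78] read 'd'  n1⇒n2

All matches (sorted): [[5,1],[13,1],[23,1],[28,0],[35,1],[41,1],[49,0],[55,1],[60,0],[67,1],[76,1]]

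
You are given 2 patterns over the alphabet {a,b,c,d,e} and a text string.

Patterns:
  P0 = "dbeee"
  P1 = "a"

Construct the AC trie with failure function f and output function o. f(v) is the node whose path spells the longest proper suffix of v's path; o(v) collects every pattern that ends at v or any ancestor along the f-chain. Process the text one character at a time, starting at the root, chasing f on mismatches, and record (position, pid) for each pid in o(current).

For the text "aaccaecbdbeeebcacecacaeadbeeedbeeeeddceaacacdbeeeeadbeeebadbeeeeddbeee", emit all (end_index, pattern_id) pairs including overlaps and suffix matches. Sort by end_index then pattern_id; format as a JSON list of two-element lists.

Build:
Trie nodes:
  n0 'ε': a→6 d→1
  n1 'd': b→2
  n2 'db': e→3
  n3 'dbe': e→4
  n4 'dbee': e→5
  n5 'dbeee': ·  [P0 ends]
  n6 'a': ·  [P1 ends]

BFS fail/out derivation:
  fail(1) 'd': from fail(0)=0 chase 'd': 0 ⇒ 0;  out=∅∪out(0)=∅
  fail(6) 'a': from fail(0)=0 chase 'a': 0 ⇒ 0;  out={1}∪out(0)={1}
  fail(2) 'db': from fail(1)=0 chase 'b': 0 ⇒ 0;  out=∅∪out(0)=∅
  fail(3) 'dbe': from fail(2)=0 chase 'e': 0 ⇒ 0;  out=∅∪out(0)=∅
  fail(4) 'dbee': from fail(3)=0 chase 'e': 0 ⇒ 0;  out=∅∪out(0)=∅
  fail(5) 'dbeee': from fail(4)=0 chase 'e': 0 ⇒ 0;  out={0}∪out(0)={0}

Text stream:
[0] read 'a'  n0⇒n6  ** P1@[0:0]
[1] read 'a'  n6⇒n6 (fail-walked)  ** P1@[1:1]
[2] read 'c'  n6⇒n0 (fail-walked)
[3] read 'c'  n0⇒n0
[4] read 'a'  n0⇒n6  ** P1@[4:4]
[5] read 'e'  n6⇒n0 (fail-walked)
[6] read 'c'  n0⇒n0
[7] read 'b'  n0⇒n0
[8] read 'd'  n0⇒n1
[9] read 'b'  n1⇒n2
[10] read 'e'  n2⇒n3
[11] read 'e'  n3⇒n4
[12] read 'e'  n4⇒n5  ** P0@[8:12]
[13] read 'b'  n5⇒n0 (fail-walked)
[14] read 'c'  n0⇒n0
[15] read 'a'  n0⇒n6  ** P1@[15:15]
[16] read 'c'  n6⇒n0 (fail-walked)
[17] read 'e'  n0⇒n0
[18] read 'c'  n0⇒n0
[19] read 'a'  n0⇒n6  ** P1@[19:19]
[20] read 'c'  n6⇒n0 (fail-walked)
[21] read 'a'  n0⇒n6  ** P1@[21:21]
[22] read 'e'  n6⇒n0 (fail-walked)
[23] read 'a'  n0⇒n6  ** P1@[23:23]
[24] read 'd'  n6⇒n1 (fail-walked)
[25] read 'b'  n1⇒n2
[26] read 'e'  n2⇒n3
[27] read 'e'  n3⇒n4
[28] read 'e'  n4⇒n5  ** P0@[24:28]
[29] read 'd'  n5⇒n1 (fail-walked)
[30] read 'b'  n1⇒n2
[31] read 'e'  n2⇒n3
[32] read 'e'  n3⇒n4
[33] read 'e'  n4⇒n5  ** P0@[29:33]
[34] read 'e'  n5⇒n0 (fail-walked)
[35] read 'd'  n0⇒n1
[36] read 'd'  n1⇒n1 (fail-walked)
[37] read 'c'  n1⇒n0 (fail-walked)
[38] read 'e'  n0⇒n0
[39] read 'a'  n0⇒n6  ** P1@[39:39]
[40] read 'a'  n6⇒n6 (fail-walked)  ** P1@[40:40]
[41] read 'c'  n6⇒n0 (fail-walked)
[42] read 'a'  n0⇒n6  ** P1@[42:42]
[43] read 'c'  n6⇒n0 (fail-walked)
[44] read 'd'  n0⇒n1
[45] read 'b'  n1⇒n2
[46] read 'e'  n2⇒n3
[47] read 'e'  n3⇒n4
[48] read 'e'  n4⇒n5  ** P0@[44:48]
[49] read 'e'  n5⇒n0 (fail-walked)
[50] read 'a'  n0⇒n6  ** P1@[50:50]
[51] read 'd'  n6⇒n1 (fail-walked)
[52] read 'b'  n1⇒n2
[53] read 'e'  n2⇒n3
[54] read 'e'  n3⇒n4
[55] read 'e'  n4⇒n5  ** P0@[51:55]
[56] read 'b'  n5⇒n0 (fail-walked)
[57] read 'a'  n0⇒n6  ** P1@[57:57]
[58] read 'd'  n6⇒n1 (fail-walked)
[59] read 'b'  n1⇒n2
[60] read 'e'  n2⇒n3
[61] read 'e'  n3⇒n4
[62] read 'e'  n4⇒n5  ** P0@[58:62]
[63] read 'e'  n5⇒n0 (fail-walked)
[64] read 'd'  n0⇒n1
[65] read 'd'  n1⇒n1 (fail-walked)
[66] read 'b'  n1⇒n2
[67] read 'e'  n2⇒n3
[68] read 'e'  n3⇒n4
[69] read 'e'  n4⇒n5  ** P0@[65:69]

Matches: [[0,1],[1,1],[4,1],[12,0],[15,1],[19,1],[21,1],[23,1],[28,0],[33,0],[39,1],[40,1],[42,1],[48,0],[50,1],[55,0],[57,1],[62,0],[69,0]]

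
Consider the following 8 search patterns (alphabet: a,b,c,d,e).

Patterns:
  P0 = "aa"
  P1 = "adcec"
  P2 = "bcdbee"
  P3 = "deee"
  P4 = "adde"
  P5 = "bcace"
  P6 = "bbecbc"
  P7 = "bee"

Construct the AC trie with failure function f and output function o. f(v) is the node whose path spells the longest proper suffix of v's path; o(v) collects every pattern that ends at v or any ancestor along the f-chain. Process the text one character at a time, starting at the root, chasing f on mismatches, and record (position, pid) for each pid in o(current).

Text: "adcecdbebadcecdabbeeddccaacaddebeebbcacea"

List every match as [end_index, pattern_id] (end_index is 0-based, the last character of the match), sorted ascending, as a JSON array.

Build:
Trie nodes:
  0='ε' goto a→1 b→7 d→13
  1='a' goto a→2 d→3
  2='aa' goto ·  ←P0
  3='ad' goto c→4 d→17
  4='adc' goto e→5
  5='adce' goto c→6
  6='adcec' goto ·  ←P1
  7='b' goto b→22 c→8 e→27
  8='bc' goto a→19 d→9
  9='bcd' goto b→10
  10='bcdb' goto e→11
  11='bcdbe' goto e→12
  12='bcdbee' goto ·  ←P2
  13='d' goto e→14
  14='de' goto e→15
  15='dee' goto e→16
  16='deee' goto ·  ←P3
  17='add' goto e→18
  18='adde' goto ·  ←P4
  19='bca' goto c→20
  20='bcac' goto e→21
  21='bcace' goto ·  ←P5
  22='bb' goto e→23
  23='bbe' goto c→24
  24='bbec' goto b→25
  25='bbecb' goto c→26
  26='bbecbc' goto ·  ←P6
  27='be' goto e→28
  28='bee' goto ·  ←P7

Failure links (BFS by depth):
  n1('a'): parent n0 fail=0; on 'a' 0 → fail=0;  out ∅∪∅=∅
  n7('b'): parent n0 fail=0; on 'b' 0 → fail=0;  out ∅∪∅=∅
  n13('d'): parent n0 fail=0; on 'd' 0 → fail=0;  out ∅∪∅=∅
  n2('aa'): parent n1 fail=0; on 'a' 0 → fail=1;  out {0}∪∅={0}
  n3('ad'): parent n1 fail=0; on 'd' 0 → fail=13;  out ∅∪∅=∅
  n8('bc'): parent n7 fail=0; on 'c' 0 → fail=0;  out ∅∪∅=∅
  n14('de'): parent n13 fail=0; on 'e' 0 → fail=0;  out ∅∪∅=∅
  n22('bb'): parent n7 fail=0; on 'b' 0 → fail=7;  out ∅∪∅=∅
  n27('be'): parent n7 fail=0; on 'e' 0 → fail=0;  out ∅∪∅=∅
  n4('adc'): parent n3 fail=13; on 'c' 13→0 → fail=0;  out ∅∪∅=∅
  n9('bcd'): parent n8 fail=0; on 'd' 0 → fail=13;  out ∅∪∅=∅
  n15('dee'): parent n14 fail=0; on 'e' 0 → fail=0;  out ∅∪∅=∅
  n17('add'): parent n3 fail=13; on 'd' 13→0 → fail=13;  out ∅∪∅=∅
  n19('bca'): parent n8 fail=0; on 'a' 0 → fail=1;  out ∅∪∅=∅
  n23('bbe'): parent n22 fail=7; on 'e' 7 → fail=27;  out ∅∪∅=∅
  n28('bee'): parent n27 fail=0; on 'e' 0 → fail=0;  out {7}∪∅={7}
  n5('adce'): parent n4 fail=0; on 'e' 0 → fail=0;  out ∅∪∅=∅
  n10('bcdb'): parent n9 fail=13; on 'b' 13→0 → fail=7;  out ∅∪∅=∅
  n16('deee'): parent n15 fail=0; on 'e' 0 → fail=0;  out {3}∪∅={3}
  n18('adde'): parent n17 fail=13; on 'e' 13 → fail=14;  out {4}∪∅={4}
  n20('bcac'): parent n19 fail=1; on 'c' 1→0 → fail=0;  out ∅∪∅=∅
  n24('bbec'): parent n23 fail=27; on 'c' 27→0 → fail=0;  out ∅∪∅=∅
  n6('adcec'): parent n5 fail=0; on 'c' 0 → fail=0;  out {1}∪∅={1}
  n11('bcdbe'): parent n10 fail=7; on 'e' 7 → fail=27;  out ∅∪∅=∅
  n21('bcace'): parent n20 fail=0; on 'e' 0 → fail=0;  out {5}∪∅={5}
  n25('bbecb'): parent n24 fail=0; on 'b' 0 → fail=7;  out ∅∪∅=∅
  n12('bcdbee'): parent n11 fail=27; on 'e' 27 → fail=28;  out {2}∪{7}={2,7}
  n26('bbecbc'): parent n25 fail=7; on 'c' 7 → fail=8;  out {6}∪∅={6}

Scan:
pos 0 'a': at 1
pos 1 'd': at 3
pos 2 'c': at 4
pos 3 'e': at 5
pos 4 'c': at 6  emit P1@[0:4]
pos 5 'd': at 13 (via fail)
pos 6 'b': at 7 (via fail)
pos 7 'e': at 27
pos 8 'b': at 7 (via fail)
pos 9 'a': at 1 (via fail)
pos 10 'd': at 3
pos 11 'c': at 4
pos 12 'e': at 5
pos 13 'c': at 6  emit P1@[9:13]
pos 14 'd': at 13 (via fail)
pos 15 'a': at 1 (via fail)
pos 16 'b': at 7 (via fail)
pos 17 'b': at 22
pos 18 'e': at 23
pos 19 'e': at 28 (via fail)  emit P7@[17:19]
pos 20 'd': at 13 (via fail)
pos 21 'd': at 13 (via fail)
pos 22 'c': at 0 (via fail)
pos 23 'c': at 0
pos 24 'a': at 1
pos 25 'a': at 2  emit P0@[24:25]
pos 26 'c': at 0 (via fail)
pos 27 'a': at 1
pos 28 'd': at 3
pos 29 'd': at 17
pos 30 'e': at 18  emit P4@[27:30]
pos 31 'b': at 7 (via fail)
pos 32 'e': at 27
pos 33 'e': at 28  emit P7@[31:33]
pos 34 'b': at 7 (via fail)
pos 35 'b': at 22
pos 36 'c': at 8 (via fail)
pos 37 'a': at 19
pos 38 'c': at 20
pos 39 'e': at 21  emit P5@[35:39]
pos 40 'a': at 1 (via fail)

Result: [[4,1],[13,1],[19,7],[25,0],[30,4],[33,7],[39,5]]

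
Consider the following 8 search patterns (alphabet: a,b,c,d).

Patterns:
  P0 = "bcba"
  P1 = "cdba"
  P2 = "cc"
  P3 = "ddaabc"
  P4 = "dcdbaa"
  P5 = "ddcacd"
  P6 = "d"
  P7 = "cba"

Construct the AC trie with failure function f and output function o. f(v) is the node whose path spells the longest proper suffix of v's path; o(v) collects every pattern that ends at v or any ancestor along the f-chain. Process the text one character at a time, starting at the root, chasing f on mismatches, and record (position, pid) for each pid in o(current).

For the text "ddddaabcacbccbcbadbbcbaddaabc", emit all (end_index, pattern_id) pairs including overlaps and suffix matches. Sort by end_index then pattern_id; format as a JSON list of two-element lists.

Build automaton:
Trie (insert patterns):
  n0 'ε': b→1 c→5 d→10
  n1 'b': c→2
  n2 'bc': b→3
  n3 'bcb': a→4
  n4 'bcba': ·  [P0 ends]
  n5 'c': b→25 c→9 d→6
  n6 'cd': b→7
  n7 'cdb': a→8
  n8 'cdba': ·  [P1 ends]
  n9 'cc': ·  [P2 ends]
  n10 'd': c→16 d→11  [P6 ends]
  n11 'dd': a→12 c→21
  n12 'dda': a→13
  n13 'ddaa': b→14
  n14 'ddaab': c→15
  n15 'ddaabc': ·  [P3 ends]
  n16 'dc': d→17
  n17 'dcd': b→18
  n18 'dcdb': a→19
  n19 'dcdba': a→20
  n20 'dcdbaa': ·  [P4 ends]
  n21 'ddc': a→22
  n22 'ddca': c→23
  n23 'ddcac': d→24
  n24 'ddcacd': ·  [P5 ends]
  n25 'cb': a→26
  n26 'cba': ·  [P7 ends]

BFS fail/out derivation:
  n1('b'): parent n0 fail=0; on 'b' 0 → fail=0;  out ∅∪∅=∅
  n5('c'): parent n0 fail=0; on 'c' 0 → fail=0;  out ∅∪∅=∅
  n10('d'): parent n0 fail=0; on 'd' 0 → fail=0;  out {6}∪∅={6}
  n2('bc'): parent n1 fail=0; on 'c' 0 → fail=5;  out ∅∪∅=∅
  n6('cd'): parent n5 fail=0; on 'd' 0 → fail=10;  out ∅∪{6}={6}
  n9('cc'): parent n5 fail=0; on 'c' 0 → fail=5;  out {2}∪∅={2}
  n11('dd'): parent n10 fail=0; on 'd' 0 → fail=10;  out ∅∪{6}={6}
  n16('dc'): parent n10 fail=0; on 'c' 0 → fail=5;  out ∅∪∅=∅
  n25('cb'): parent n5 fail=0; on 'b' 0 → fail=1;  out ∅∪∅=∅
  n3('bcb'): parent n2 fail=5; on 'b' 5 → fail=25;  out ∅∪∅=∅
  n7('cdb'): parent n6 fail=10; on 'b' 10→0 → fail=1;  out ∅∪∅=∅
  n12('dda'): parent n11 fail=10; on 'a' 10→0 → fail=0;  out ∅∪∅=∅
  n17('dcd'): parent n16 fail=5; on 'd' 5 → fail=6;  out ∅∪{6}={6}
  n21('ddc'): parent n11 fail=10; on 'c' 10 → fail=16;  out ∅∪∅=∅
  n26('cba'): parent n25 fail=1; on 'a' 1→0 → fail=0;  out {7}∪∅={7}
  n4('bcba'): parent n3 fail=25; on 'a' 25 → fail=26;  out {0}∪{7}={0,7}
  n8('cdba'): parent n7 fail=1; on 'a' 1→0 → fail=0;  out {1}∪∅={1}
  n13('ddaa'): parent n12 fail=0; on 'a' 0 → fail=0;  out ∅∪∅=∅
  n18('dcdb'): parent n17 fail=6; on 'b' 6 → fail=7;  out ∅∪∅=∅
  n22('ddca'): parent n21 fail=16; on 'a' 16→5→0 → fail=0;  out ∅∪∅=∅
  n14('ddaab'): parent n13 fail=0; on 'b' 0 → fail=1;  out ∅∪∅=∅
  n19('dcdba'): parent n18 fail=7; on 'a' 7 → fail=8;  out ∅∪{1}={1}
  n23('ddcac'): parent n22 fail=0; on 'c' 0 → fail=5;  out ∅∪∅=∅
  n15('ddaabc'): parent n14 fail=1; on 'c' 1 → fail=2;  out {3}∪∅={3}
  n20('dcdbaa'): parent n19 fail=8; on 'a' 8→0 → fail=0;  out {4}∪∅={4}
  n24('ddcacd'): parent n23 fail=5; on 'd' 5 → fail=6;  out {5}∪{6}={5,6}

Run:
[0] read 'd'  n0⇒n10  emit P6@[0:0]
[1] read 'd'  n10⇒n11  emit P6@[1:1]
[2] read 'd'  n11⇒n11 (fail-walked)  emit P6@[2:2]
[3] read 'd'  n11⇒n11 (fail-walked)  emit P6@[3:3]
[4] read 'a'  n11⇒n12
[5] read 'a'  n12⇒n13
[6] read 'b'  n13⇒n14
[7] read 'c'  n14⇒n15  emit P3@[2:7]
[8] read 'a'  n15⇒n0 (fail-walked)
[9] read 'c'  n0⇒n5
[10] read 'b'  n5⇒n25
[11] read 'c'  n25⇒n2 (fail-walked)
[12] read 'c'  n2⇒n9 (fail-walked)  emit P2@[11:12]
[13] read 'b'  n9⇒n25 (fail-walked)
[14] read 'c'  n25⇒n2 (fail-walked)
[15] read 'b'  n2⇒n3
[16] read 'a'  n3⇒n4  emit P0@[13:16],P7@[14:16]
[17] read 'd'  n4⇒n10 (fail-walked)  emit P6@[17:17]
[18] read 'b'  n10⇒n1 (fail-walked)
[19] read 'b'  n1⇒n1 (fail-walked)
[20] read 'c'  n1⇒n2
[21] read 'b'  n2⇒n3
[22] read 'a'  n3⇒n4  emit P0@[19:22],P7@[20:22]
[23] read 'd'  n4⇒n10 (fail-walked)  emit P6@[23:23]
[24] read 'd'  n10⇒n11  emit P6@[24:24]
[25] read 'a'  n11⇒n12
[26] read 'a'  n12⇒n13
[27] read 'b'  n13⇒n14
[28] read 'c'  n14⇒n15  emit P3@[23:28]

Matches: [[0,6],[1,6],[2,6],[3,6],[7,3],[12,2],[16,0],[16,7],[17,6],[22,0],[22,7],[23,6],[24,6],[28,3]]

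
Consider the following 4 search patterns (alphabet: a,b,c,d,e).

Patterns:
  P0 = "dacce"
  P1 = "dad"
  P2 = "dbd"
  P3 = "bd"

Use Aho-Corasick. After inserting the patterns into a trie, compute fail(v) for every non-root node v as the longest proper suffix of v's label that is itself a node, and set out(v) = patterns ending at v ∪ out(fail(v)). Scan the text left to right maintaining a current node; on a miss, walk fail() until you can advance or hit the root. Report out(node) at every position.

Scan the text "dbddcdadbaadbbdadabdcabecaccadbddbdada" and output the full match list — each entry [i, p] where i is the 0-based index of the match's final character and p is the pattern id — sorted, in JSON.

Build:
Trie (insert patterns):
  n0 'ε': b→9 d→1
  n1 'd': a→2 b→7
  n2 'da': c→3 d→6
  n3 'dac': c→4
  n4 'dacc': e→5
  n5 'dacce': ·  [P0 ends]
  n6 'dad': ·  [P1 ends]
  n7 'db': d→8
  n8 'dbd': ·  [P2 ends]
  n9 'b': d→10
  n10 'bd': ·  [P3 ends]

BFS fail/out derivation:
  n1('d'): parent n0 fail=0; on 'd' 0 → fail=0;  out ∅∪∅=∅
  n9('b'): parent n0 fail=0; on 'b' 0 → fail=0;  out ∅∪∅=∅
  n2('da'): parent n1 fail=0; on 'a' 0 → fail=0;  out ∅∪∅=∅
  n7('db'): parent n1 fail=0; on 'b' 0 → fail=9;  out ∅∪∅=∅
  n10('bd'): parent n9 fail=0; on 'd' 0 → fail=1;  out {3}∪∅={3}
  n3('dac'): parent n2 fail=0; on 'c' 0 → fail=0;  out ∅∪∅=∅
  n6('dad'): parent n2 fail=0; on 'd' 0 → fail=1;  out {1}∪∅={1}
  n8('dbd'): parent n7 fail=9; on 'd' 9 → fail=10;  out {2}∪{3}={2,3}
  n4('dacc'): parent n3 fail=0; on 'c' 0 → fail=0;  out ∅∪∅=∅
  n5('dacce'): parent n4 fail=0; on 'e' 0 → fail=0;  out {0}∪∅={0}

Scan:
i=0 'd': node 0→1
i=1 'b': node 1→7
i=2 'd': node 7→8  → match P2@[0:2],P3@[1:2]
i=3 'd': node 8→1 (via fail)
i=4 'c': node 1→0 (via fail)
i=5 'd': node 0→1
i=6 'a': node 1→2
i=7 'd': node 2→6  → match P1@[5:7]
i=8 'b': node 6→7 (via fail)
i=9 'a': node 7→0 (via fail)
i=10 'a': node 0→0
i=11 'd': node 0→1
i=12 'b': node 1→7
i=13 'b': node 7→9 (via fail)
i=14 'd': node 9→10  → match P3@[13:14]
i=15 'a': node 10→2 (via fail)
i=16 'd': node 2→6  → match P1@[14:16]
i=17 'a': node 6→2 (via fail)
i=18 'b': node 2→9 (via fail)
i=19 'd': node 9→10  → match P3@[18:19]
i=20 'c': node 10→0 (via fail)
i=21 'a': node 0→0
i=22 'b': node 0→9
i=23 'e': node 9→0 (via fail)
i=24 'c': node 0→0
i=25 'a': node 0→0
i=26 'c': node 0→0
i=27 'c': node 0→0
i=28 'a': node 0→0
i=29 'd': node 0→1
i=30 'b': node 1→7
i=31 'd': node 7→8  → match P2@[29:31],P3@[30:31]
i=32 'd': node 8→1 (via fail)
i=33 'b': node 1→7
i=34 'd': node 7→8  → match P2@[32:34],P3@[33:34]
i=35 'a': node 8→2 (via fail)
i=36 'd': node 2→6  → match P1@[34:36]
i=37 'a': node 6→2 (via fail)

Matches: [[2,2],[2,3],[7,1],[14,3],[16,1],[19,3],[31,2],[31,3],[34,2],[34,3],[36,1]]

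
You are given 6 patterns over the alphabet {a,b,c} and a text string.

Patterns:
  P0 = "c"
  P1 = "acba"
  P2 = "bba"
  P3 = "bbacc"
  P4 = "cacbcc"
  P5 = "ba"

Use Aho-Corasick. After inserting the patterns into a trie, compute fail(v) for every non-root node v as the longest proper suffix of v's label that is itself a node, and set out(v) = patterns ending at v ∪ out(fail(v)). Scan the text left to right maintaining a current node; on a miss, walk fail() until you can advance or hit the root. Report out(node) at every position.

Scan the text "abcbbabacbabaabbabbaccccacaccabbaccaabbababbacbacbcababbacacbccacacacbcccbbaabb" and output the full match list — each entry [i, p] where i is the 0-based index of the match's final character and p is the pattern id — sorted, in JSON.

Construct AC machine:
Trie (insert patterns):
  0='ε' goto a→2 b→6 c→1
  1='c' goto a→11  ←P0
  2='a' goto c→3
  3='ac' goto b→4
  4='acb' goto a→5
  5='acba' goto ·  ←P1
  6='b' goto a→16 b→7
  7='bb' goto a→8
  8='bba' goto c→9  ←P2
  9='bbac' goto c→10
  10='bbacc' goto ·  ←P3
  11='ca' goto c→12
  12='cac' goto b→13
  13='cacb' goto c→14
  14='cacbc' goto c→15
  15='cacbcc' goto ·  ←P4
  16='ba' goto ·  ←P5

Failure links (BFS by depth):
  n1('c'): parent n0 fail=0; on 'c' 0 → fail=0;  out {0}∪∅={0}
  n2('a'): parent n0 fail=0; on 'a' 0 → fail=0;  out ∅∪∅=∅
  n6('b'): parent n0 fail=0; on 'b' 0 → fail=0;  out ∅∪∅=∅
  n3('ac'): parent n2 fail=0; on 'c' 0 → fail=1;  out ∅∪{0}={0}
  n7('bb'): parent n6 fail=0; on 'b' 0 → fail=6;  out ∅∪∅=∅
  n11('ca'): parent n1 fail=0; on 'a' 0 → fail=2;  out ∅∪∅=∅
  n16('ba'): parent n6 fail=0; on 'a' 0 → fail=2;  out {5}∪∅={5}
  n4('acb'): parent n3 fail=1; on 'b' 1→0 → fail=6;  out ∅∪∅=∅
  n8('bba'): parent n7 fail=6; on 'a' 6 → fail=16;  out {2}∪{5}={2,5}
  n12('cac'): parent n11 fail=2; on 'c' 2 → fail=3;  out ∅∪{0}={0}
  n5('acba'): parent n4 fail=6; on 'a' 6 → fail=16;  out {1}∪{5}={1,5}
  n9('bbac'): parent n8 fail=16; on 'c' 16→2 → fail=3;  out ∅∪{0}={0}
  n13('cacb'): parent n12 fail=3; on 'b' 3 → fail=4;  out ∅∪∅=∅
  n10('bbacc'): parent n9 fail=3; on 'c' 3→1→0 → fail=1;  out {3}∪{0}={0,3}
  n14('cacbc'): parent n13 fail=4; on 'c' 4→6→0 → fail=1;  out ∅∪{0}={0}
  n15('cacbcc'): parent n14 fail=1; on 'c' 1→0 → fail=1;  out {4}∪{0}={0,4}

Text stream:
pos 0 'a': at 2
pos 1 'b': at 6 (via fail)
pos 2 'c': at 1 (via fail)  ** P0@[2:2]
pos 3 'b': at 6 (via fail)
pos 4 'b': at 7
pos 5 'a': at 8  ** P2@[3:5],P5@[4:5]
pos 6 'b': at 6 (via fail)
pos 7 'a': at 16  ** P5@[6:7]
pos 8 'c': at 3 (via fail)  ** P0@[8:8]
pos 9 'b': at 4
pos 10 'a': at 5  ** P1@[7:10],P5@[9:10]
pos 11 'b': at 6 (via fail)
pos 12 'a': at 16  ** P5@[11:12]
pos 13 'a': at 2 (via fail)
pos 14 'b': at 6 (via fail)
pos 15 'b': at 7
pos 16 'a': at 8  ** P2@[14:16],P5@[15:16]
pos 17 'b': at 6 (via fail)
pos 18 'b': at 7
pos 19 'a': at 8  ** P2@[17:19],P5@[18:19]
pos 20 'c': at 9  ** P0@[20:20]
pos 21 'c': at 10  ** P0@[21:21],P3@[17:21]
pos 22 'c': at 1 (via fail)  ** P0@[22:22]
pos 23 'c': at 1 (via fail)  ** P0@[23:23]
pos 24 'a': at 11
pos 25 'c': at 12  ** P0@[25:25]
pos 26 'a': at 11 (via fail)
pos 27 'c': at 12  ** P0@[27:27]
pos 28 'c': at 1 (via fail)  ** P0@[28:28]
pos 29 'a': at 11
pos 30 'b': at 6 (via fail)
pos 31 'b': at 7
pos 32 'a': at 8  ** P2@[30:32],P5@[31:32]
pos 33 'c': at 9  ** P0@[33:33]
pos 34 'c': at 10  ** P0@[34:34],P3@[30:34]
pos 35 'a': at 11 (via fail)
pos 36 'a': at 2 (via fail)
pos 37 'b': at 6 (via fail)
pos 38 'b': at 7
pos 39 'a': at 8  ** P2@[37:39],P5@[38:39]
pos 40 'b': at 6 (via fail)
pos 41 'a': at 16  ** P5@[40:41]
pos 42 'b': at 6 (via fail)
pos 43 'b': at 7
pos 44 'a': at 8  ** P2@[42:44],P5@[43:44]
pos 45 'c': at 9  ** P0@[45:45]
pos 46 'b': at 4 (via fail)
pos 47 'a': at 5  ** P1@[44:47],P5@[46:47]
pos 48 'c': at 3 (via fail)  ** P0@[48:48]
pos 49 'b': at 4
pos 50 'c': at 1 (via fail)  ** P0@[50:50]
pos 51 'a': at 11
pos 52 'b': at 6 (via fail)
pos 53 'a': at 16  ** P5@[52:53]
pos 54 'b': at 6 (via fail)
pos 55 'b': at 7
pos 56 'a': at 8  ** P2@[54:56],P5@[55:56]
pos 57 'c': at 9  ** P0@[57:57]
pos 58 'a': at 11 (via fail)
pos 59 'c': at 12  ** P0@[59:59]
pos 60 'b': at 13
pos 61 'c': at 14  ** P0@[61:61]
pos 62 'c': at 15  ** P0@[62:62],P4@[57:62]
pos 63 'a': at 11 (via fail)
pos 64 'c': at 12  ** P0@[64:64]
pos 65 'a': at 11 (via fail)
pos 66 'c': at 12  ** P0@[66:66]
pos 67 'a': at 11 (via fail)
pos 68 'c': at 12  ** P0@[68:68]
pos 69 'b': at 13
pos 70 'c': at 14  ** P0@[70:70]
pos 71 'c': at 15  ** P0@[71:71],P4@[66:71]
pos 72 'c': at 1 (via fail)  ** P0@[72:72]
pos 73 'b': at 6 (via fail)
pos 74 'b': at 7
pos 75 'a': at 8  ** P2@[73:75],P5@[74:75]
pos 76 'a': at 2 (via fail)
pos 77 'b': at 6 (via fail)
pos 78 'b': at 7

Matches: [[2,0],[5,2],[5,5],[7,5],[8,0],[10,1],[10,5],[12,5],[16,2],[16,5],[19,2],[19,5],[20,0],[21,0],[21,3],[22,0],[23,0],[25,0],[27,0],[28,0],[32,2],[32,5],[33,0],[34,0],[34,3],[39,2],[39,5],[41,5],[44,2],[44,5],[45,0],[47,1],[47,5],[48,0],[50,0],[53,5],[56,2],[56,5],[57,0],[59,0],[61,0],[62,0],[62,4],[64,0],[66,0],[68,0],[70,0],[71,0],[71,4],[72,0],[75,2],[75,5]]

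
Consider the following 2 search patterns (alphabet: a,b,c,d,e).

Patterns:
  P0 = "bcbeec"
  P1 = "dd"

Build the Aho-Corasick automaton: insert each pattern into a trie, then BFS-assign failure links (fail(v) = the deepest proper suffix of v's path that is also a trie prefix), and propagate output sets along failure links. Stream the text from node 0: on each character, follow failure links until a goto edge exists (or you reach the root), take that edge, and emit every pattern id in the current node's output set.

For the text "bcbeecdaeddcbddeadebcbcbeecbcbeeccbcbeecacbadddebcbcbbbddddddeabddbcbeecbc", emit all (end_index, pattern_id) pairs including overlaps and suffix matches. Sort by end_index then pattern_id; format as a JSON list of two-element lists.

Construct AC machine:
Trie (insert patterns):
  0='ε' goto b→1 d→7
  1='b' goto c→2
  2='bc' goto b→3
  3='bcb' goto e→4
  4='bcbe' goto e→5
  5='bcbee' goto c→6
  6='bcbeec' goto ·  ←P0
  7='d' goto d→8
  8='dd' goto ·  ←P1

BFS fail/out derivation:
  fail(1) 'b': from fail(0)=0 chase 'b': 0 ⇒ 0;  out=∅∪out(0)=∅
  fail(7) 'd': from fail(0)=0 chase 'd': 0 ⇒ 0;  out=∅∪out(0)=∅
  fail(2) 'bc': from fail(1)=0 chase 'c': 0 ⇒ 0;  out=∅∪out(0)=∅
  fail(8) 'dd': from fail(7)=0 chase 'd': 0 ⇒ 7;  out={1}∪out(7)={1}
  fail(3) 'bcb': from fail(2)=0 chase 'b': 0 ⇒ 1;  out=∅∪out(1)=∅
  fail(4) 'bcbe': from fail(3)=1 chase 'e': 1→0 ⇒ 0;  out=∅∪out(0)=∅
  fail(5) 'bcbee': from fail(4)=0 chase 'e': 0 ⇒ 0;  out=∅∪out(0)=∅
  fail(6) 'bcbeec': from fail(5)=0 chase 'c': 0 ⇒ 0;  out={0}∪out(0)={0}

Text stream:
[0] read 'b'  n0⇒n1
[1] read 'c'  n1⇒n2
[2] read 'b'  n2⇒n3
[3] read 'e'  n3⇒n4
[4] read 'e'  n4⇒n5
[5] read 'c'  n5⇒n6  ** P0@[0:5]
[6] read 'd'  n6⇒n7 (via fail)
[7] read 'a'  n7⇒n0 (via fail)
[8] read 'e'  n0⇒n0
[9] read 'd'  n0⇒n7
[10] read 'd'  n7⇒n8  ** P1@[9:10]
[11] read 'c'  n8⇒n0 (via fail)
[12] read 'b'  n0⇒n1
[13] read 'd'  n1⇒n7 (via fail)
[14] read 'd'  n7⇒n8  ** P1@[13:14]
[15] read 'e'  n8⇒n0 (via fail)
[16] read 'a'  n0⇒n0
[17] read 'd'  n0⇒n7
[18] read 'e'  n7⇒n0 (via fail)
[19] read 'b'  n0⇒n1
[20] read 'c'  n1⇒n2
[21] read 'b'  n2⇒n3
[22] read 'c'  n3⇒n2 (via fail)
[23] read 'b'  n2⇒n3
[24] read 'e'  n3⇒n4
[25] read 'e'  n4⇒n5
[26] read 'c'  n5⇒n6  ** P0@[21:26]
[27] read 'b'  n6⇒n1 (via fail)
[28] read 'c'  n1⇒n2
[29] read 'b'  n2⇒n3
[30] read 'e'  n3⇒n4
[31] read 'e'  n4⇒n5
[32] read 'c'  n5⇒n6  ** P0@[27:32]
[33] read 'c'  n6⇒n0 (via fail)
[34] read 'b'  n0⇒n1
[35] read 'c'  n1⇒n2
[36] read 'b'  n2⇒n3
[37] read 'e'  n3⇒n4
[38] read 'e'  n4⇒n5
[39] read 'c'  n5⇒n6  ** P0@[34:39]
[40] read 'a'  n6⇒n0 (via fail)
[41] read 'c'  n0⇒n0
[42] read 'b'  n0⇒n1
[43] read 'a'  n1⇒n0 (via fail)
[44] read 'd'  n0⇒n7
[45] read 'd'  n7⇒n8  ** P1@[44:45]
[46] read 'd'  n8⇒n8 (via fail)  ** P1@[45:46]
[47] read 'e'  n8⇒n0 (via fail)
[48] read 'b'  n0⇒n1
[49] read 'c'  n1⇒n2
[50] read 'b'  n2⇒n3
[51] read 'c'  n3⇒n2 (via fail)
[52] read 'b'  n2⇒n3
[53] read 'b'  n3⇒n1 (via fail)
[54] read 'b'  n1⇒n1 (via fail)
[55] read 'd'  n1⇒n7 (via fail)
[56] read 'd'  n7⇒n8  ** P1@[55:56]
[57] read 'd'  n8⇒n8 (via fail)  ** P1@[56:57]
[58] read 'd'  n8⇒n8 (via fail)  ** P1@[57:58]
[59] read 'd'  n8⇒n8 (via fail)  ** P1@[58:59]
[60] read 'd'  n8⇒n8 (via fail)  ** P1@[59:60]
[61] read 'e'  n8⇒n0 (via fail)
[62] read 'a'  n0⇒n0
[63] read 'b'  n0⇒n1
[64] read 'd'  n1⇒n7 (via fail)
[65] read 'd'  n7⇒n8  ** P1@[64:65]
[66] read 'b'  n8⇒n1 (via fail)
[67] read 'c'  n1⇒n2
[68] read 'b'  n2⇒n3
[69] read 'e'  n3⇒n4
[70] read 'e'  n4⇒n5
[71] read 'c'  n5⇒n6  ** P0@[66:71]
[72] read 'b'  n6⇒n1 (via fail)
[73] read 'c'  n1⇒n2

Result: [[5,0],[10,1],[14,1],[26,0],[32,0],[39,0],[45,1],[46,1],[56,1],[57,1],[58,1],[59,1],[60,1],[65,1],[71,0]]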